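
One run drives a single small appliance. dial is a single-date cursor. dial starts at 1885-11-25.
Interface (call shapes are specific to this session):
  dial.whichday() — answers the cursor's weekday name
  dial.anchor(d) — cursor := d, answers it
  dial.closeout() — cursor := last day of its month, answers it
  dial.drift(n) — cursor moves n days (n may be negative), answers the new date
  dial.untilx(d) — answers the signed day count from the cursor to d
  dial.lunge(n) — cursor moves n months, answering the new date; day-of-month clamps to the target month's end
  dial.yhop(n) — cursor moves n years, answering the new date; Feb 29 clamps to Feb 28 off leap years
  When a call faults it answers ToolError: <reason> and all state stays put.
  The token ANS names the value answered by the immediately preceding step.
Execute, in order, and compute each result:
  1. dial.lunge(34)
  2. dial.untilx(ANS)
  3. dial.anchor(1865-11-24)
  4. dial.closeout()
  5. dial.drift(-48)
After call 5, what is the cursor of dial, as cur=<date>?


Answer: cur=1865-10-13

Derivation:
Act: dial.lunge[n='34']
Obs: 1888-09-25
Act: dial.untilx[d='ANS']
Obs: 0
Act: dial.anchor[d='1865-11-24']
Obs: 1865-11-24
Act: dial.closeout[]
Obs: 1865-11-30
Act: dial.drift[n='-48']
Obs: 1865-10-13


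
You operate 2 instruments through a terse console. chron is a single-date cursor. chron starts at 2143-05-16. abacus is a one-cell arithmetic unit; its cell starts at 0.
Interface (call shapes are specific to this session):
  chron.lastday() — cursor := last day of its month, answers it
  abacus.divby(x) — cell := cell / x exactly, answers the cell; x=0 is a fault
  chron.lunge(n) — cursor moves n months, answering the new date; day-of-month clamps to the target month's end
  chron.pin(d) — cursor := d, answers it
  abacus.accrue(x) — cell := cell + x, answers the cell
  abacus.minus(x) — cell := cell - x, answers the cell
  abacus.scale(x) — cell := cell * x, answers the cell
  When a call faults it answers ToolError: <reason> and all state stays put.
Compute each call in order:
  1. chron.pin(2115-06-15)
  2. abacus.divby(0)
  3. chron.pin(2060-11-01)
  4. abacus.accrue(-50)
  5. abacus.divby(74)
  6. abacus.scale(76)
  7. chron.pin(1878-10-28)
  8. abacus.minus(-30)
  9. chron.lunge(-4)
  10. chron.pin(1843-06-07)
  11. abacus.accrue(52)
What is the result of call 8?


Answer: -790/37

Derivation:
Do: pin[d→2115-06-15]
See: 2115-06-15
Do: divby[x→0]
See: ToolError: division by zero
Do: pin[d→2060-11-01]
See: 2060-11-01
Do: accrue[x→-50]
See: -50
Do: divby[x→74]
See: -25/37
Do: scale[x→76]
See: -1900/37
Do: pin[d→1878-10-28]
See: 1878-10-28
Do: minus[x→-30]
See: -790/37
Do: lunge[n→-4]
See: 1878-06-28
Do: pin[d→1843-06-07]
See: 1843-06-07
Do: accrue[x→52]
See: 1134/37


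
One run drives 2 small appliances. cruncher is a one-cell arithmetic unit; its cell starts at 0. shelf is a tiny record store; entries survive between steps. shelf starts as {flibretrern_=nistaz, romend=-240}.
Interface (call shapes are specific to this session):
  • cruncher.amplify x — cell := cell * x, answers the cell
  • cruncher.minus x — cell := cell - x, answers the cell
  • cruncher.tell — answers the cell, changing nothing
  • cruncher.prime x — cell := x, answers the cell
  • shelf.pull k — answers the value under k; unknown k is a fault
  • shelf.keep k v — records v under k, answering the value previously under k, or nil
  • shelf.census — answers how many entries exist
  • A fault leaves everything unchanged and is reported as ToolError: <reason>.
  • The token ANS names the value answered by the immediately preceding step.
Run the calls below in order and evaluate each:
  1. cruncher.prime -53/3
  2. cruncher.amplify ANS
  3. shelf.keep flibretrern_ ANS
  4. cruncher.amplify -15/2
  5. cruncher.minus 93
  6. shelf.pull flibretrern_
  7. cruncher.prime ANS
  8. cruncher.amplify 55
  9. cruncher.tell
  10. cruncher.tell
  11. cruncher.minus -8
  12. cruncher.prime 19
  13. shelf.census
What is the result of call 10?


Answer: 154495/9

Derivation:
>>> prime x=-53/3
  -53/3
>>> amplify x=ANS
  2809/9
>>> keep k=flibretrern_ v=ANS
  nistaz
>>> amplify x=-15/2
  -14045/6
>>> minus x=93
  -14603/6
>>> pull k=flibretrern_
  2809/9
>>> prime x=ANS
  2809/9
>>> amplify x=55
  154495/9
>>> tell
  154495/9
>>> tell
  154495/9
>>> minus x=-8
  154567/9
>>> prime x=19
  19
>>> census
  2


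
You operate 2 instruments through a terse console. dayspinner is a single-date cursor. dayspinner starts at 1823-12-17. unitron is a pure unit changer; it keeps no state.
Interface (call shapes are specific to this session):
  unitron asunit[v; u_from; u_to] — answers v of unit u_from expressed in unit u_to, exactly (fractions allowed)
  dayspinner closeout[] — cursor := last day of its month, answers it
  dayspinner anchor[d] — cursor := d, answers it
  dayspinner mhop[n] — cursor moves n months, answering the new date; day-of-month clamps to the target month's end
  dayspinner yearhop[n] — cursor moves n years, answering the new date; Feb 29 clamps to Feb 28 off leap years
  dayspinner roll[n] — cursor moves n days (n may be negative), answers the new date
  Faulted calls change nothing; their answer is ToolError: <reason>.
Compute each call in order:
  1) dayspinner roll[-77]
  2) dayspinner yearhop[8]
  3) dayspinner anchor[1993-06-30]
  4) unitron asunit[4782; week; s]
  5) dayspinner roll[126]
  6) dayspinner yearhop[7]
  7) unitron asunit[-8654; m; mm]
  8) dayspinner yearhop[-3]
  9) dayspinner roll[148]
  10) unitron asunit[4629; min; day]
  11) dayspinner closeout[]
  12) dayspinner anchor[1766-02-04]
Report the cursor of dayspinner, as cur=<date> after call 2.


Calling dayspinner roll with n: -77, → 1823-10-01.
I call dayspinner yearhop with n: 8, which returns 1831-10-01.
Calling dayspinner anchor with d: 1993-06-30: 1993-06-30.
I call unitron asunit with v: 4782, u_from: week, u_to: s, giving 2892153600.
Now I run dayspinner roll with n: 126: 1993-11-03.
I try dayspinner yearhop with n: 7: 2000-11-03.
Then unitron asunit with v: -8654, u_from: m, u_to: mm, yielding -8654000.
Then dayspinner yearhop with n: -3: 1997-11-03.
I call dayspinner roll with n: 148: 1998-03-31.
Now I run unitron asunit with v: 4629, u_from: min, u_to: day, and observe 1543/480.
Invoking dayspinner closeout, and get 1998-03-31.
Now I run dayspinner anchor with d: 1766-02-04, → 1766-02-04.

Answer: cur=1831-10-01


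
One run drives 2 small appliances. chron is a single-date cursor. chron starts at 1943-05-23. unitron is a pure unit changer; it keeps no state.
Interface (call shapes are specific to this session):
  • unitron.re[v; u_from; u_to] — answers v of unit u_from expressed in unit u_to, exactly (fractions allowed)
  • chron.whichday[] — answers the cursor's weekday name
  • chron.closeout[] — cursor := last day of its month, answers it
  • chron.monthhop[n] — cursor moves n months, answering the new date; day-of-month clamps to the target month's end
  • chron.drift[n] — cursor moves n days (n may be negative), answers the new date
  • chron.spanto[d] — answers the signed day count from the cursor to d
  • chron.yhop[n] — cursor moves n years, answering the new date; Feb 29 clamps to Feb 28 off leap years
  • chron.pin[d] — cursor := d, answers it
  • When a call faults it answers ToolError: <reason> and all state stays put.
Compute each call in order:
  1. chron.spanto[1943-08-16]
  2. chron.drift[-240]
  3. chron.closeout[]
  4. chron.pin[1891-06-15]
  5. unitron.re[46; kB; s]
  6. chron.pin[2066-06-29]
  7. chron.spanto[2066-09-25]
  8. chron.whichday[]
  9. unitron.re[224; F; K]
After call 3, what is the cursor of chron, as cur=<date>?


Answer: cur=1942-09-30

Derivation:
Do: chron.spanto[1943-08-16]
See: 85
Do: chron.drift[-240]
See: 1942-09-25
Do: chron.closeout[]
See: 1942-09-30
Do: chron.pin[1891-06-15]
See: 1891-06-15
Do: unitron.re[46; kB; s]
See: ToolError: incompatible units
Do: chron.pin[2066-06-29]
See: 2066-06-29
Do: chron.spanto[2066-09-25]
See: 88
Do: chron.whichday[]
See: Tuesday
Do: unitron.re[224; F; K]
See: 22789/60


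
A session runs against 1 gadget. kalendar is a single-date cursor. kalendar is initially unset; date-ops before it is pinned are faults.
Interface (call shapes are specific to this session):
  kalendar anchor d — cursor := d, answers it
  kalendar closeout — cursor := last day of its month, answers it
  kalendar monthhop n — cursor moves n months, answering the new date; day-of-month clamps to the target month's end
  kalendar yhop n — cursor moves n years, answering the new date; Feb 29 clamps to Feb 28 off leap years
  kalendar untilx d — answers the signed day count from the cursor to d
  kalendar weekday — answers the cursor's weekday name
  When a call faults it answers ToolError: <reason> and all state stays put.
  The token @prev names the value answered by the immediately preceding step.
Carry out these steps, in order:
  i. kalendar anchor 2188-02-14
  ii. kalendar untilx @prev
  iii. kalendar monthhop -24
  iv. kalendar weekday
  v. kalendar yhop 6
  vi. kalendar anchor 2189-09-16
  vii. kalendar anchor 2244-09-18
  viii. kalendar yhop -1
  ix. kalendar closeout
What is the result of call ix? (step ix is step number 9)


Answer: 2243-09-30

Derivation:
→ kalendar anchor(d: 2188-02-14)
← 2188-02-14
→ kalendar untilx(d: @prev)
← 0
→ kalendar monthhop(n: -24)
← 2186-02-14
→ kalendar weekday()
← Tuesday
→ kalendar yhop(n: 6)
← 2192-02-14
→ kalendar anchor(d: 2189-09-16)
← 2189-09-16
→ kalendar anchor(d: 2244-09-18)
← 2244-09-18
→ kalendar yhop(n: -1)
← 2243-09-18
→ kalendar closeout()
← 2243-09-30


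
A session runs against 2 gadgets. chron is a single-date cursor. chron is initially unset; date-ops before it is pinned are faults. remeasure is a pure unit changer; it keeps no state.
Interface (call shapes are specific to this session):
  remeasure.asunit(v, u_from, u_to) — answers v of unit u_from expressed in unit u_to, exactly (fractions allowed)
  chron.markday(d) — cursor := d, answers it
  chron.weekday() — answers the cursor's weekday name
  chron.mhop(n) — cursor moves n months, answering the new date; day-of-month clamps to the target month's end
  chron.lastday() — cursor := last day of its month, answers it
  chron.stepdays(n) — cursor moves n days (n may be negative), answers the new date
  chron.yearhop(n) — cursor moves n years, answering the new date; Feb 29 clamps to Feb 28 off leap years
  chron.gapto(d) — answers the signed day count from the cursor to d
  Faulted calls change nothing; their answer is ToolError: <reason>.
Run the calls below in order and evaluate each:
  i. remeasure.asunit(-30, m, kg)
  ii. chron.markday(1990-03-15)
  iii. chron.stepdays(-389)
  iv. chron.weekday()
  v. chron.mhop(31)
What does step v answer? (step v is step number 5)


# 1. remeasure.asunit(v→-30, u_from→m, u_to→kg) ~> ToolError: incompatible units
# 2. chron.markday(d→1990-03-15) ~> 1990-03-15
# 3. chron.stepdays(n→-389) ~> 1989-02-19
# 4. chron.weekday() ~> Sunday
# 5. chron.mhop(n→31) ~> 1991-09-19

Answer: 1991-09-19


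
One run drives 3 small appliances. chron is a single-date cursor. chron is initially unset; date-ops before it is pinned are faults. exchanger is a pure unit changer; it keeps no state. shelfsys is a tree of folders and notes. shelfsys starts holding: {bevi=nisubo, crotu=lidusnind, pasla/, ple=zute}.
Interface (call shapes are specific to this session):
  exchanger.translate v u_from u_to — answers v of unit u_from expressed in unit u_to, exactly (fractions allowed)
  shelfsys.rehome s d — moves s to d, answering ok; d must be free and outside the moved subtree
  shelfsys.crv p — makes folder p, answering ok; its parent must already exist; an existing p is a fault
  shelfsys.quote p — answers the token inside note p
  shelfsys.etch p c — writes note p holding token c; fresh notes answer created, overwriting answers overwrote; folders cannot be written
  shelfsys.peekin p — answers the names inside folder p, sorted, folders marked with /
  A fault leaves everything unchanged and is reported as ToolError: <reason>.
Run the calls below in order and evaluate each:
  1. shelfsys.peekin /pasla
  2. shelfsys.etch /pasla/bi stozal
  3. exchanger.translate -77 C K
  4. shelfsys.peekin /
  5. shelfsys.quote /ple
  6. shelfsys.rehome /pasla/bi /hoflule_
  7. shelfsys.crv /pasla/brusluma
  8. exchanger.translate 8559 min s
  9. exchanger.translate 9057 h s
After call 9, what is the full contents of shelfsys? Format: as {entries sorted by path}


% shelfsys.peekin(p→/pasla) => []
% shelfsys.etch(p→/pasla/bi, c→stozal) => created
% exchanger.translate(v→-77, u_from→C, u_to→K) => 3923/20
% shelfsys.peekin(p→/) => [bevi, crotu, pasla/, ple]
% shelfsys.quote(p→/ple) => zute
% shelfsys.rehome(s→/pasla/bi, d→/hoflule_) => ok
% shelfsys.crv(p→/pasla/brusluma) => ok
% exchanger.translate(v→8559, u_from→min, u_to→s) => 513540
% exchanger.translate(v→9057, u_from→h, u_to→s) => 32605200

Answer: {bevi=nisubo, crotu=lidusnind, hoflule_=stozal, pasla/, pasla/brusluma/, ple=zute}


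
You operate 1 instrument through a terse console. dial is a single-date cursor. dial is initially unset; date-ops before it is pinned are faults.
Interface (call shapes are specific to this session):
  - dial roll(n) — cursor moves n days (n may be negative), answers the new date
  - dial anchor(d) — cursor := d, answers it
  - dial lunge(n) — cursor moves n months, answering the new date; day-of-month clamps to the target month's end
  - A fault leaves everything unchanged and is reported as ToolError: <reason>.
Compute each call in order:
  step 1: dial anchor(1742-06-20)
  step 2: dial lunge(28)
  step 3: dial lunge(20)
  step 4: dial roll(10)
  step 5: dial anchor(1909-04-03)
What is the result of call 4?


Answer: 1746-06-30

Derivation:
;; 1. dial anchor(d=1742-06-20) : 1742-06-20
;; 2. dial lunge(n=28) : 1744-10-20
;; 3. dial lunge(n=20) : 1746-06-20
;; 4. dial roll(n=10) : 1746-06-30
;; 5. dial anchor(d=1909-04-03) : 1909-04-03


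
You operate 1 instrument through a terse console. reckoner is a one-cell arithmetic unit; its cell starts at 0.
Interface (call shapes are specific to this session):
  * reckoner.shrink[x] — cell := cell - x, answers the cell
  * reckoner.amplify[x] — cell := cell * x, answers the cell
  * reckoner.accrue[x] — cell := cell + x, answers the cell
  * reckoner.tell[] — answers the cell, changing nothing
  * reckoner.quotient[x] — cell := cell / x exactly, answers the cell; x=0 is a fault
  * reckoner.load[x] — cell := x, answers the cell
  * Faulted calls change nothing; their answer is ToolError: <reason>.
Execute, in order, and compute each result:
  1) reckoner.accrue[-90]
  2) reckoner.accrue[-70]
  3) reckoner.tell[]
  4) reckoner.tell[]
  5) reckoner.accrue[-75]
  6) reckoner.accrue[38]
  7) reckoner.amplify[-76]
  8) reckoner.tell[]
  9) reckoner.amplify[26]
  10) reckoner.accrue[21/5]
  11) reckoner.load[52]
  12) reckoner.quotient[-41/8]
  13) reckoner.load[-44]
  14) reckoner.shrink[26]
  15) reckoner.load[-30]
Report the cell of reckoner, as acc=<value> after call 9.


==> reckoner.accrue(x=-90)
<== -90
==> reckoner.accrue(x=-70)
<== -160
==> reckoner.tell()
<== -160
==> reckoner.tell()
<== -160
==> reckoner.accrue(x=-75)
<== -235
==> reckoner.accrue(x=38)
<== -197
==> reckoner.amplify(x=-76)
<== 14972
==> reckoner.tell()
<== 14972
==> reckoner.amplify(x=26)
<== 389272
==> reckoner.accrue(x=21/5)
<== 1946381/5
==> reckoner.load(x=52)
<== 52
==> reckoner.quotient(x=-41/8)
<== -416/41
==> reckoner.load(x=-44)
<== -44
==> reckoner.shrink(x=26)
<== -70
==> reckoner.load(x=-30)
<== -30

Answer: acc=389272


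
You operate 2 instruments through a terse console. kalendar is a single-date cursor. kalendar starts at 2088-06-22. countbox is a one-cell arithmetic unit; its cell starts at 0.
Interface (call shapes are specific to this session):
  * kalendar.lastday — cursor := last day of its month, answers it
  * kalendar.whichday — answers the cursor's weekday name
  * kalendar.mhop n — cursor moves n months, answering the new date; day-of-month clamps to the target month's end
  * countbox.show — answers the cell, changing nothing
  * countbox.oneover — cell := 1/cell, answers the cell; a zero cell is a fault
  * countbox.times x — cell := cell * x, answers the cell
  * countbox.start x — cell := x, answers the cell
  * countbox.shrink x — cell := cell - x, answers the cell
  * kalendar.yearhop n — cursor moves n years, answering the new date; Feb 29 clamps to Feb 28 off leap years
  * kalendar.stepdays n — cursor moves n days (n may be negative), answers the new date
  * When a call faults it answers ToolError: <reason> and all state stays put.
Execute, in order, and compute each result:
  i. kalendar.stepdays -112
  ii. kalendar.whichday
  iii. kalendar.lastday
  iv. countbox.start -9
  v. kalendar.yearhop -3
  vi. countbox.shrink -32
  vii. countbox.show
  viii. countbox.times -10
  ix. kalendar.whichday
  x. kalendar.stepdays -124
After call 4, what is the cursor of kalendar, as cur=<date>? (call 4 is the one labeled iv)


Answer: cur=2088-03-31

Derivation:
I call kalendar.stepdays on n: -112, yielding 2088-03-02.
I try kalendar.whichday, which returns Tuesday.
Next I call kalendar.lastday, and observe 2088-03-31.
I invoke countbox.start on x: -9, and see -9.
Calling kalendar.yearhop on n: -3: 2085-03-31.
Using countbox.shrink on x: -32: 23.
Invoking countbox.show(), and observe 23.
I invoke countbox.times on x: -10, and get -230.
Now I run kalendar.whichday(), and see Saturday.
Invoking kalendar.stepdays on n: -124, and get 2084-11-27.


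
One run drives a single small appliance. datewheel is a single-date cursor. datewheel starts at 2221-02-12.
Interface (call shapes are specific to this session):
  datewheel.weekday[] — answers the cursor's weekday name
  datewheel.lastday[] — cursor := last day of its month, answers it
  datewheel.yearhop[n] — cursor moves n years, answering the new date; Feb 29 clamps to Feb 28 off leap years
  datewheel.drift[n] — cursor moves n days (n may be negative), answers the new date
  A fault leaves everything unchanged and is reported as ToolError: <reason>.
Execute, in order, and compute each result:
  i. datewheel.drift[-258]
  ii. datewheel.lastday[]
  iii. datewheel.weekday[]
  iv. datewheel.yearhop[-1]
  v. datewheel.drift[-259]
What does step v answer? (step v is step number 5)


Next I call datewheel.drift using n: -258, → 2220-05-30.
Using datewheel.lastday(), which returns 2220-05-31.
Now I run datewheel.weekday(), and get Wednesday.
I use datewheel.yearhop using n: -1, and get 2219-05-31.
Using datewheel.drift using n: -259, yielding 2218-09-14.

Answer: 2218-09-14


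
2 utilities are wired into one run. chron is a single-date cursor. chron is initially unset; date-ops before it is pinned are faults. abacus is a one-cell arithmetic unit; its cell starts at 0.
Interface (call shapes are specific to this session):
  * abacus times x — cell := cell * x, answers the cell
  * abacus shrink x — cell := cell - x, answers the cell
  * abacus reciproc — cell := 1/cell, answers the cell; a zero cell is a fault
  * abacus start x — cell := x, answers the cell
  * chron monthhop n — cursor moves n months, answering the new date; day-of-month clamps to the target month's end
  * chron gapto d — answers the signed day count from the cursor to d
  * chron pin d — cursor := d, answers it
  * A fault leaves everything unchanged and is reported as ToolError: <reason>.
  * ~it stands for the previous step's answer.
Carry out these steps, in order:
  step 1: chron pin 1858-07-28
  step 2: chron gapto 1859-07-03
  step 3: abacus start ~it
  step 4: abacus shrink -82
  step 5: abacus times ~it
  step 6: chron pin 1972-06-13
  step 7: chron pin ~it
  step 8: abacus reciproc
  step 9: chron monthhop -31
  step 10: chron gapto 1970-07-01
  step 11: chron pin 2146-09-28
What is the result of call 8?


Answer: 1/178084

Derivation:
Calling chron pin with d→1858-07-28, and observe 1858-07-28.
Now I run chron gapto with d→1859-07-03, and observe 340.
Then abacus start with x→~it, and get 340.
Then abacus shrink with x→-82, → 422.
Using abacus times with x→~it, yielding 178084.
Invoking chron pin with d→1972-06-13, → 1972-06-13.
I try chron pin with d→~it, — result: 1972-06-13.
I call abacus reciproc(), → 1/178084.
I run chron monthhop with n→-31: 1969-11-13.
Using chron gapto with d→1970-07-01, giving 230.
I invoke chron pin with d→2146-09-28, and see 2146-09-28.


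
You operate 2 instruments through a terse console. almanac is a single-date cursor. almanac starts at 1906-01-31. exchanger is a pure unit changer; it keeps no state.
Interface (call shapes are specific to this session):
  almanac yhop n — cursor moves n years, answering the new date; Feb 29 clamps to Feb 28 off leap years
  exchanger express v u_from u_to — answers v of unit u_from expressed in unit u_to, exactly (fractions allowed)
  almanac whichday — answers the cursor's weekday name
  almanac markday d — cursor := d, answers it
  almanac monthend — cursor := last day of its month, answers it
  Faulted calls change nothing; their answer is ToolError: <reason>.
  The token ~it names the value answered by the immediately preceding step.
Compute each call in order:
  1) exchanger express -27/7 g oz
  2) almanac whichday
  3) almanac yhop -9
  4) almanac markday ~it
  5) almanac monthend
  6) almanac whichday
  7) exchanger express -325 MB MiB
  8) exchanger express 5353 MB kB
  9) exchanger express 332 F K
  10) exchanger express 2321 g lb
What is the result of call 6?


-> exchanger express(v: -27/7, u_from: g, u_to: oz)
<- -43200000/317514659
-> almanac whichday()
<- Wednesday
-> almanac yhop(n: -9)
<- 1897-01-31
-> almanac markday(d: ~it)
<- 1897-01-31
-> almanac monthend()
<- 1897-01-31
-> almanac whichday()
<- Sunday
-> exchanger express(v: -325, u_from: MB, u_to: MiB)
<- -5078125/16384
-> exchanger express(v: 5353, u_from: MB, u_to: kB)
<- 5353000
-> exchanger express(v: 332, u_from: F, u_to: K)
<- 26389/60
-> exchanger express(v: 2321, u_from: g, u_to: lb)
<- 21100000/4123567

Answer: Sunday


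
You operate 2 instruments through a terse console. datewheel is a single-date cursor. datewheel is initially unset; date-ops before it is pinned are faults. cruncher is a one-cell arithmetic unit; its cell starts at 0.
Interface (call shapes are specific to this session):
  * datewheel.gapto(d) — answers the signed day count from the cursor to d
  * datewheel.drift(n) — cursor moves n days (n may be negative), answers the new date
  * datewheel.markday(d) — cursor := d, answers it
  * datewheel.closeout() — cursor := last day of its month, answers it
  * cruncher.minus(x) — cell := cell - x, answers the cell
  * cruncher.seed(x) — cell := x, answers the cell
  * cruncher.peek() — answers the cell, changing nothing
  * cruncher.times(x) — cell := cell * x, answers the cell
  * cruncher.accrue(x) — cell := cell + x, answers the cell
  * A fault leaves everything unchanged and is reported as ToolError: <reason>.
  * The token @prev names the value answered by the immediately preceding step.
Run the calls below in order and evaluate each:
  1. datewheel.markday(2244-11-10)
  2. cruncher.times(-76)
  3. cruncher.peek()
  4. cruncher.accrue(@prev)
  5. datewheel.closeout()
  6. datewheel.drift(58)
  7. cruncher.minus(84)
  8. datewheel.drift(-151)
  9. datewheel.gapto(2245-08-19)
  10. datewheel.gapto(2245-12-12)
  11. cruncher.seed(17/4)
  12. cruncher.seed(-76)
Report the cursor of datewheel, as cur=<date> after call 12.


Answer: cur=2244-08-29

Derivation:
[in] datewheel.markday d: 2244-11-10
  2244-11-10
[in] cruncher.times x: -76
  0
[in] cruncher.peek
  0
[in] cruncher.accrue x: @prev
  0
[in] datewheel.closeout
  2244-11-30
[in] datewheel.drift n: 58
  2245-01-27
[in] cruncher.minus x: 84
  -84
[in] datewheel.drift n: -151
  2244-08-29
[in] datewheel.gapto d: 2245-08-19
  355
[in] datewheel.gapto d: 2245-12-12
  470
[in] cruncher.seed x: 17/4
  17/4
[in] cruncher.seed x: -76
  -76


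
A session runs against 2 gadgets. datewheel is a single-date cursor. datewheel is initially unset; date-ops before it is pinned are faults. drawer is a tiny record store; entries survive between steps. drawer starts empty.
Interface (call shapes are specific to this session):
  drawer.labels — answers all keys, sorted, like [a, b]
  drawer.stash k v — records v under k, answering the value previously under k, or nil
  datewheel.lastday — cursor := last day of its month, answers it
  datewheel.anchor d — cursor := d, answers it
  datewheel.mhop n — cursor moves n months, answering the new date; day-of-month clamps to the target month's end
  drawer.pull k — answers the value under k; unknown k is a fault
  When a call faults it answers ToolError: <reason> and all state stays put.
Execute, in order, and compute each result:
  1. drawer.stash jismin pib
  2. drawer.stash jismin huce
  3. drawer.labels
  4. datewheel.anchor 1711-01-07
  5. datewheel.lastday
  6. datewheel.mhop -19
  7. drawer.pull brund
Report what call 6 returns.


Answer: 1709-06-30

Derivation:
Step: stash[jismin; pib]
Result: nil
Step: stash[jismin; huce]
Result: pib
Step: labels[]
Result: [jismin]
Step: anchor[1711-01-07]
Result: 1711-01-07
Step: lastday[]
Result: 1711-01-31
Step: mhop[-19]
Result: 1709-06-30
Step: pull[brund]
Result: ToolError: no such key brund


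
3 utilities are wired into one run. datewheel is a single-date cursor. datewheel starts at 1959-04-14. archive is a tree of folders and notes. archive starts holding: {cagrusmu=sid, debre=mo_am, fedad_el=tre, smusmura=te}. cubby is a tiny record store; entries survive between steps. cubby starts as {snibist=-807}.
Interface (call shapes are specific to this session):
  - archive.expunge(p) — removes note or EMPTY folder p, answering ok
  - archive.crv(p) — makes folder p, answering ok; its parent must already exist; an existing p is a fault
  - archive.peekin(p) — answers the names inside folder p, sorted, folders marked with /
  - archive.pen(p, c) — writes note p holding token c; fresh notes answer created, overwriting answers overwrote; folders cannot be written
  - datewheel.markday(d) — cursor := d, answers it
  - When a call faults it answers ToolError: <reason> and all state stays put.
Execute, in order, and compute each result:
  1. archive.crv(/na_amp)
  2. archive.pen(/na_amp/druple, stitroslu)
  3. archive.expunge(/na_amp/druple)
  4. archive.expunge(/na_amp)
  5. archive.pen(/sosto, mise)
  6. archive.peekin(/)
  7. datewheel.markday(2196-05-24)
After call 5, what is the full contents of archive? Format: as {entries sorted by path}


Answer: {cagrusmu=sid, debre=mo_am, fedad_el=tre, smusmura=te, sosto=mise}

Derivation:
·→ crv(p=/na_amp)
·← ok
·→ pen(p=/na_amp/druple, c=stitroslu)
·← created
·→ expunge(p=/na_amp/druple)
·← ok
·→ expunge(p=/na_amp)
·← ok
·→ pen(p=/sosto, c=mise)
·← created
·→ peekin(p=/)
·← [cagrusmu, debre, fedad_el, smusmura, sosto]
·→ markday(d=2196-05-24)
·← 2196-05-24


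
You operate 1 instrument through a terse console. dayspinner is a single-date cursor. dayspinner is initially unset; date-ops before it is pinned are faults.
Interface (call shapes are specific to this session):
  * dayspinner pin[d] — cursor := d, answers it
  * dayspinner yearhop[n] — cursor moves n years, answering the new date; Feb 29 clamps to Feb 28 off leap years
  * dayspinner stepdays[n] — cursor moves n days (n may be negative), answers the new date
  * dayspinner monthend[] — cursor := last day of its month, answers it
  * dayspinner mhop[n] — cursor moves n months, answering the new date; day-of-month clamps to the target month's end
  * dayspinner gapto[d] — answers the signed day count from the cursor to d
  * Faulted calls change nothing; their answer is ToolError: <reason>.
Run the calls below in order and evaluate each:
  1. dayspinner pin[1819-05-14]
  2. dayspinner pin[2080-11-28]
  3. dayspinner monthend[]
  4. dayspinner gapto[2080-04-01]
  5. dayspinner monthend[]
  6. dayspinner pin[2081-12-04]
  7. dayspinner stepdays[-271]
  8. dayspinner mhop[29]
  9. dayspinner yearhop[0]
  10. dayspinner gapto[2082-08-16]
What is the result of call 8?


>> dayspinner pin(d: 1819-05-14)
<< 1819-05-14
>> dayspinner pin(d: 2080-11-28)
<< 2080-11-28
>> dayspinner monthend()
<< 2080-11-30
>> dayspinner gapto(d: 2080-04-01)
<< -243
>> dayspinner monthend()
<< 2080-11-30
>> dayspinner pin(d: 2081-12-04)
<< 2081-12-04
>> dayspinner stepdays(n: -271)
<< 2081-03-08
>> dayspinner mhop(n: 29)
<< 2083-08-08
>> dayspinner yearhop(n: 0)
<< 2083-08-08
>> dayspinner gapto(d: 2082-08-16)
<< -357

Answer: 2083-08-08


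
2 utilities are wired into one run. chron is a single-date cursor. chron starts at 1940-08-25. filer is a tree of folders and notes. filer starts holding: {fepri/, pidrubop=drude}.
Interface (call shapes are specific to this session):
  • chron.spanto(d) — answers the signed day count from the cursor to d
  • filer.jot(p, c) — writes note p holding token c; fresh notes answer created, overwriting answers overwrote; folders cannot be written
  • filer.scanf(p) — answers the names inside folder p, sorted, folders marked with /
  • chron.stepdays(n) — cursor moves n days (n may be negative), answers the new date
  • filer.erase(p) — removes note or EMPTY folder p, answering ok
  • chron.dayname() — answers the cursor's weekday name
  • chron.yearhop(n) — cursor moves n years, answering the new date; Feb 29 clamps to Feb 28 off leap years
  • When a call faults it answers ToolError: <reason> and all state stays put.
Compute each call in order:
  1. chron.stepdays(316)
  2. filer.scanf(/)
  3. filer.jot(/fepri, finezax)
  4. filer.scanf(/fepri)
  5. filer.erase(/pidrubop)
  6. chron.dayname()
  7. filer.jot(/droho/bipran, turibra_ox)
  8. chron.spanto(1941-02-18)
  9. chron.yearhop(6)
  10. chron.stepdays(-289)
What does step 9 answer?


> stepdays n='316'
:: 1941-07-07
> scanf p='/'
:: [fepri/, pidrubop]
> jot p='/fepri' c='finezax'
:: ToolError: is a directory
> scanf p='/fepri'
:: []
> erase p='/pidrubop'
:: ok
> dayname
:: Monday
> jot p='/droho/bipran' c='turibra_ox'
:: ToolError: no parent
> spanto d='1941-02-18'
:: -139
> yearhop n='6'
:: 1947-07-07
> stepdays n='-289'
:: 1946-09-21

Answer: 1947-07-07


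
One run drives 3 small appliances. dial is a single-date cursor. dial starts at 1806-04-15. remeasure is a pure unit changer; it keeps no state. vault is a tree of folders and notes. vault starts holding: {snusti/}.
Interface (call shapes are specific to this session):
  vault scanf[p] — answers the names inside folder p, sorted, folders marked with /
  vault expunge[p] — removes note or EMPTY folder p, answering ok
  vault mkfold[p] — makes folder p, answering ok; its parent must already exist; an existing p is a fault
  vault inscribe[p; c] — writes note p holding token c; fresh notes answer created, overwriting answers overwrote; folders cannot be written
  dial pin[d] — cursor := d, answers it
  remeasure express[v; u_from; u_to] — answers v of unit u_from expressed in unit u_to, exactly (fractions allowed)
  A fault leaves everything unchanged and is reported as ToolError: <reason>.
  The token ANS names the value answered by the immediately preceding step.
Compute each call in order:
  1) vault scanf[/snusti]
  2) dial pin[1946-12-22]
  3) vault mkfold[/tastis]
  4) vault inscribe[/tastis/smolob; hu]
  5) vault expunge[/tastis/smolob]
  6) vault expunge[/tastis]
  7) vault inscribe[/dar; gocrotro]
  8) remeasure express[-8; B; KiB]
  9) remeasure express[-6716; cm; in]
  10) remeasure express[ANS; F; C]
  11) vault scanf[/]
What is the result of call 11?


Do: vault scanf[/snusti]
See: []
Do: dial pin[1946-12-22]
See: 1946-12-22
Do: vault mkfold[/tastis]
See: ok
Do: vault inscribe[/tastis/smolob; hu]
See: created
Do: vault expunge[/tastis/smolob]
See: ok
Do: vault expunge[/tastis]
See: ok
Do: vault inscribe[/dar; gocrotro]
See: created
Do: remeasure express[-8; B; KiB]
See: -1/128
Do: remeasure express[-6716; cm; in]
See: -335800/127
Do: remeasure express[ANS; F; C]
See: -566440/381
Do: vault scanf[/]
See: [dar, snusti/]

Answer: [dar, snusti/]


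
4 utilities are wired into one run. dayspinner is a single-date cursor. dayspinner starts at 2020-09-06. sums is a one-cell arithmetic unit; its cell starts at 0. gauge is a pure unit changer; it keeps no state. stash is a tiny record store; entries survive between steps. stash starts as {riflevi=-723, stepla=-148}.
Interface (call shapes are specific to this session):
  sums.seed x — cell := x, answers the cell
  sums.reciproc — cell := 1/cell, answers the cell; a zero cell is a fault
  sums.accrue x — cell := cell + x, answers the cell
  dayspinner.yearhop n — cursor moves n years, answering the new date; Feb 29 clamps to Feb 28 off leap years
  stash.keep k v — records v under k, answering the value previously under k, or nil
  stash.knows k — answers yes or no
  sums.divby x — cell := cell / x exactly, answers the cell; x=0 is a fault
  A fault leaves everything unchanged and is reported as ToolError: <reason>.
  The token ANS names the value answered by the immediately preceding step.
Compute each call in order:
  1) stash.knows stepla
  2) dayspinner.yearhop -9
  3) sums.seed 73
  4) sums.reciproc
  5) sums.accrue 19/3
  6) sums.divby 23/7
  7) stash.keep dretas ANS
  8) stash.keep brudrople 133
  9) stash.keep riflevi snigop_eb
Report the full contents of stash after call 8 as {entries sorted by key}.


Answer: {brudrople=133, dretas=9730/5037, riflevi=-723, stepla=-148}

Derivation:
>>> stash.knows k: stepla
[out] yes
>>> dayspinner.yearhop n: -9
[out] 2011-09-06
>>> sums.seed x: 73
[out] 73
>>> sums.reciproc
[out] 1/73
>>> sums.accrue x: 19/3
[out] 1390/219
>>> sums.divby x: 23/7
[out] 9730/5037
>>> stash.keep k: dretas v: ANS
[out] nil
>>> stash.keep k: brudrople v: 133
[out] nil
>>> stash.keep k: riflevi v: snigop_eb
[out] -723


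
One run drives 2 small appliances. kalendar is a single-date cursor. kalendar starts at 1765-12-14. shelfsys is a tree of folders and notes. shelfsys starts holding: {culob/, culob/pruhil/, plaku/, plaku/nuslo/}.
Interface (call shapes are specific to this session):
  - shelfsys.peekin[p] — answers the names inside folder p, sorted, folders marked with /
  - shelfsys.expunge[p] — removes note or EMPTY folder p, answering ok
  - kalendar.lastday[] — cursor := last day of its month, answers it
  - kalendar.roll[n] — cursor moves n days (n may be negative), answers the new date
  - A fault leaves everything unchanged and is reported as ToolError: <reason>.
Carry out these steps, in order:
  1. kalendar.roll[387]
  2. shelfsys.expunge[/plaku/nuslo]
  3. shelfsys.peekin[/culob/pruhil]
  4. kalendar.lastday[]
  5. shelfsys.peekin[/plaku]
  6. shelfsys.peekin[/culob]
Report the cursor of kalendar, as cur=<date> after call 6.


// 1. roll(n: 387) : 1767-01-05
// 2. expunge(p: /plaku/nuslo) : ok
// 3. peekin(p: /culob/pruhil) : []
// 4. lastday() : 1767-01-31
// 5. peekin(p: /plaku) : []
// 6. peekin(p: /culob) : [pruhil/]

Answer: cur=1767-01-31


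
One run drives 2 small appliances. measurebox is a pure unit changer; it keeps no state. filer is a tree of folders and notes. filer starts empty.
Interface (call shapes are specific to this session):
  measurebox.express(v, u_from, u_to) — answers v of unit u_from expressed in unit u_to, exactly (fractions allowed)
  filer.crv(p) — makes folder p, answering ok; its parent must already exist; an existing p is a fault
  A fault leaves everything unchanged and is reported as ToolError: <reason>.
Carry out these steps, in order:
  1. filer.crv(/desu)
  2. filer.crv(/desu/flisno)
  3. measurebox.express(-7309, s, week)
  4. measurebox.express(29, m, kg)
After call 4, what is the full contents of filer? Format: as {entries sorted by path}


I run crv on p=/desu, giving ok.
Invoking crv on p=/desu/flisno, yielding ok.
I invoke express on v=-7309, u_from=s, u_to=week, which returns -7309/604800.
Now I run express on v=29, u_from=m, u_to=kg, and see ToolError: incompatible units.

Answer: {desu/, desu/flisno/}


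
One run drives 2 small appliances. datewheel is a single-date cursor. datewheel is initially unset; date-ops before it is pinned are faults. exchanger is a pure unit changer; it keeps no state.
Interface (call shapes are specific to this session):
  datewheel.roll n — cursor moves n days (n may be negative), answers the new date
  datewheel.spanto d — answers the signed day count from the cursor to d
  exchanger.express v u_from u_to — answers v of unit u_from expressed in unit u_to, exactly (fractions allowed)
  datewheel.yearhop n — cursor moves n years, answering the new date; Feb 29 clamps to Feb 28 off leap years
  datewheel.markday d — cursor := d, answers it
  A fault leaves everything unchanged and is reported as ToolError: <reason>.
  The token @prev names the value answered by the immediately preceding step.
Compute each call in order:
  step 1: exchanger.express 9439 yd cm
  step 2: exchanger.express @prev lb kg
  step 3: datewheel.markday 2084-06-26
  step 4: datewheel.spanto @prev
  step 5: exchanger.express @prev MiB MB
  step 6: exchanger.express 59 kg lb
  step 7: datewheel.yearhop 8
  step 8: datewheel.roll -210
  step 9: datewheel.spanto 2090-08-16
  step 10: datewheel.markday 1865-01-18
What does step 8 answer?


Answer: 2091-11-29

Derivation:
// express(v: 9439, u_from: yd, u_to: cm) ~> 21577554/25
// express(v: @prev, u_from: lb, u_to: kg) ~> 489370692883149/1250000000
// markday(d: 2084-06-26) ~> 2084-06-26
// spanto(d: @prev) ~> 0
// express(v: @prev, u_from: MiB, u_to: MB) ~> 0
// express(v: 59, u_from: kg, u_to: lb) ~> 5900000000/45359237
// yearhop(n: 8) ~> 2092-06-26
// roll(n: -210) ~> 2091-11-29
// spanto(d: 2090-08-16) ~> -470
// markday(d: 1865-01-18) ~> 1865-01-18


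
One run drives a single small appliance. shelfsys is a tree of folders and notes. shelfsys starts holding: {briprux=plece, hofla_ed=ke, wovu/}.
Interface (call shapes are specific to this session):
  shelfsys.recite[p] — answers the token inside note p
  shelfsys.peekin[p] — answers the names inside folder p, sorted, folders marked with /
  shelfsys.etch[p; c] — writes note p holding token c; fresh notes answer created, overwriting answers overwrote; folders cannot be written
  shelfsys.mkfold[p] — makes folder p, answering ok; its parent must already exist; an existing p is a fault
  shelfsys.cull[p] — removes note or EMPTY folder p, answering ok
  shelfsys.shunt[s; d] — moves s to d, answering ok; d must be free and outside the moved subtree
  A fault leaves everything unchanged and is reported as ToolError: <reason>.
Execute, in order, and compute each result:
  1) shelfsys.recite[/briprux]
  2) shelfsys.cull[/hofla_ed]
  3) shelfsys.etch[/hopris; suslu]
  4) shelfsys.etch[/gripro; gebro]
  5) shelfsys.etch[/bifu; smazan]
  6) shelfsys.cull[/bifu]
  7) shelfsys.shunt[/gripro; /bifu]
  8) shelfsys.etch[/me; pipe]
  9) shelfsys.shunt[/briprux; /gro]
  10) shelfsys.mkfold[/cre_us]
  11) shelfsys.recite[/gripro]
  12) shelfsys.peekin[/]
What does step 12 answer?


~$ shelfsys.recite p='/briprux'
= plece
~$ shelfsys.cull p='/hofla_ed'
= ok
~$ shelfsys.etch p='/hopris' c='suslu'
= created
~$ shelfsys.etch p='/gripro' c='gebro'
= created
~$ shelfsys.etch p='/bifu' c='smazan'
= created
~$ shelfsys.cull p='/bifu'
= ok
~$ shelfsys.shunt s='/gripro' d='/bifu'
= ok
~$ shelfsys.etch p='/me' c='pipe'
= created
~$ shelfsys.shunt s='/briprux' d='/gro'
= ok
~$ shelfsys.mkfold p='/cre_us'
= ok
~$ shelfsys.recite p='/gripro'
= ToolError: not found
~$ shelfsys.peekin p='/'
= [bifu, cre_us/, gro, hopris, me, wovu/]

Answer: [bifu, cre_us/, gro, hopris, me, wovu/]


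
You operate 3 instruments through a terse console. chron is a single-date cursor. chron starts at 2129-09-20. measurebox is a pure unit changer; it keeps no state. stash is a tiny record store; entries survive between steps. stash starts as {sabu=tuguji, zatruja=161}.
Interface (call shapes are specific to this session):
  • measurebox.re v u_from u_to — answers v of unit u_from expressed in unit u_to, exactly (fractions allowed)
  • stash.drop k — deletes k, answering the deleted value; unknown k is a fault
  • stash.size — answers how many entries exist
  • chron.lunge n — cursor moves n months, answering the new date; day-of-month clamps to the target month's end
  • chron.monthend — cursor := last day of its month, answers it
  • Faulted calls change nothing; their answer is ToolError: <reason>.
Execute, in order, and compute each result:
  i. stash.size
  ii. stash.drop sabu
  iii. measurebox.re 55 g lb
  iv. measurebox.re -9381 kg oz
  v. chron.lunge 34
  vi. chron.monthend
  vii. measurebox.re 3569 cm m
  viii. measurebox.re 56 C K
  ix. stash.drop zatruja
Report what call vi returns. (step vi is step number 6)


Answer: 2132-07-31

Derivation:
>>> size
= 2
>>> drop k='sabu'
= tuguji
>>> re v='55' u_from='g' u_to='lb'
= 500000/4123567
>>> re v='-9381' u_from='kg' u_to='oz'
= -15009600000000/45359237
>>> lunge n='34'
= 2132-07-20
>>> monthend
= 2132-07-31
>>> re v='3569' u_from='cm' u_to='m'
= 3569/100
>>> re v='56' u_from='C' u_to='K'
= 6583/20
>>> drop k='zatruja'
= 161
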